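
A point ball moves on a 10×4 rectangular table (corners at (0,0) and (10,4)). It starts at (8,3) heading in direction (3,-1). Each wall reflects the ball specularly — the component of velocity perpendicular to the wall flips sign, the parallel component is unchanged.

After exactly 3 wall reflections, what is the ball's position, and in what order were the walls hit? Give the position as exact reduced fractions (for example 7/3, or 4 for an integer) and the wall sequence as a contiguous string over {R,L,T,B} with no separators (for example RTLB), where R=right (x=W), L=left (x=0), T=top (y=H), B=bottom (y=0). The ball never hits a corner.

Final position: (0,1)
Wall sequence: RBL

1. t=2/3 → R at (10,7/3); v=(-3,-1)
2. t=7/3 → B at (3,0); v=(-3,1)
3. t=1 → L at (0,1); v=(3,1)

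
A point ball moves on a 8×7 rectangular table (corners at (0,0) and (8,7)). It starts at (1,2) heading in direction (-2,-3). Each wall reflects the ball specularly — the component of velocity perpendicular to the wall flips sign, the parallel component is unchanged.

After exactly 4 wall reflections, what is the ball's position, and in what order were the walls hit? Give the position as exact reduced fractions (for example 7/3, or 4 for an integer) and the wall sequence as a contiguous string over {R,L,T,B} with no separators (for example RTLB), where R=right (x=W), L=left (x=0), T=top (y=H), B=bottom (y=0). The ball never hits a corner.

1. t=1/2 → L at (0,1/2); v=(2,-3)
2. t=1/6 → B at (1/3,0); v=(2,3)
3. t=7/3 → T at (5,7); v=(2,-3)
4. t=3/2 → R at (8,5/2); v=(-2,-3)

Final position: (8,5/2)
Wall sequence: LBTR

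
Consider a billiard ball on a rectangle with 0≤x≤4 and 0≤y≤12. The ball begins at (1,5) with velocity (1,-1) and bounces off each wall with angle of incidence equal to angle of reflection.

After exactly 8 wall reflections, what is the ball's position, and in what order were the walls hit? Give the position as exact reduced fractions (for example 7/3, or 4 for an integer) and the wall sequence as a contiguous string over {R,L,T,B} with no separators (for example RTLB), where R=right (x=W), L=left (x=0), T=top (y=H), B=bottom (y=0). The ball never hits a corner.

1. t=3 → R at (4,2); v=(-1,-1)
2. t=2 → B at (2,0); v=(-1,1)
3. t=2 → L at (0,2); v=(1,1)
4. t=4 → R at (4,6); v=(-1,1)
5. t=4 → L at (0,10); v=(1,1)
6. t=2 → T at (2,12); v=(1,-1)
7. t=2 → R at (4,10); v=(-1,-1)
8. t=4 → L at (0,6); v=(1,-1)

Final position: (0,6)
Wall sequence: RBLRLTRL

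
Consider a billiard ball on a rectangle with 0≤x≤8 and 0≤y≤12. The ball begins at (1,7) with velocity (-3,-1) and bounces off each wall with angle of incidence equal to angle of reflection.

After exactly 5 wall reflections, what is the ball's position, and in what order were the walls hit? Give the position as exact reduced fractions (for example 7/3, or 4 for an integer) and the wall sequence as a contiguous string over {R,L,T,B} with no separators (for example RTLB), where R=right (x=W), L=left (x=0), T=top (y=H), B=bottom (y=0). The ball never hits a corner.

1. t=1/3 → L at (0,20/3); v=(3,-1)
2. t=8/3 → R at (8,4); v=(-3,-1)
3. t=8/3 → L at (0,4/3); v=(3,-1)
4. t=4/3 → B at (4,0); v=(3,1)
5. t=4/3 → R at (8,4/3); v=(-3,1)

Final position: (8,4/3)
Wall sequence: LRLBR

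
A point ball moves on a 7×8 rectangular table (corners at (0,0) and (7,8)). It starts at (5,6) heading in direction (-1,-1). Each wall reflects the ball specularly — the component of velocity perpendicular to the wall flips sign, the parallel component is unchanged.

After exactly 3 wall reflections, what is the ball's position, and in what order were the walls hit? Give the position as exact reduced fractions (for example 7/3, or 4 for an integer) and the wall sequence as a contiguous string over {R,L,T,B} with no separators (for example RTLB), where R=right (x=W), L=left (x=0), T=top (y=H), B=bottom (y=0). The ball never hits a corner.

1. t=5 → L at (0,1); v=(1,-1)
2. t=1 → B at (1,0); v=(1,1)
3. t=6 → R at (7,6); v=(-1,1)

Final position: (7,6)
Wall sequence: LBR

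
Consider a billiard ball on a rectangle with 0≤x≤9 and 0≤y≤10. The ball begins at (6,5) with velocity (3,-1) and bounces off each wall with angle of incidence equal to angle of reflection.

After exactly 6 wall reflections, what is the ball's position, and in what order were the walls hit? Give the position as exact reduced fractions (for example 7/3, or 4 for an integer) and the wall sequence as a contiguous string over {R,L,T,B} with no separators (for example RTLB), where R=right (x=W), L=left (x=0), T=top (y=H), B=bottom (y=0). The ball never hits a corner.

1. t=1 → R at (9,4); v=(-3,-1)
2. t=3 → L at (0,1); v=(3,-1)
3. t=1 → B at (3,0); v=(3,1)
4. t=2 → R at (9,2); v=(-3,1)
5. t=3 → L at (0,5); v=(3,1)
6. t=3 → R at (9,8); v=(-3,1)

Final position: (9,8)
Wall sequence: RLBRLR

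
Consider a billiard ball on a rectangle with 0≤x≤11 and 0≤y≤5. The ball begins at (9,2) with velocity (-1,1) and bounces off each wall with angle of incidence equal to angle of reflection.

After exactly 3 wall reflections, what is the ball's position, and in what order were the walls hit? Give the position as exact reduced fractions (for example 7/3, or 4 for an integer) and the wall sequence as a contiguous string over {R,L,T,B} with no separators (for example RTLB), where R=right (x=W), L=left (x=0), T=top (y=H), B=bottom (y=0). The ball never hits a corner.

1. t=3 → T at (6,5); v=(-1,-1)
2. t=5 → B at (1,0); v=(-1,1)
3. t=1 → L at (0,1); v=(1,1)

Final position: (0,1)
Wall sequence: TBL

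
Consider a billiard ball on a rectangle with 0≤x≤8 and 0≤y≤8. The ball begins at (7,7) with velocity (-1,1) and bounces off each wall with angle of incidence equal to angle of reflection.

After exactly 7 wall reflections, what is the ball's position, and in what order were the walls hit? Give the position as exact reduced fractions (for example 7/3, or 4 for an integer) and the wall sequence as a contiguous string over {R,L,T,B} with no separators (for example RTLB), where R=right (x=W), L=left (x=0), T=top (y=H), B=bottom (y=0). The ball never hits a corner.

1. t=1 → T at (6,8); v=(-1,-1)
2. t=6 → L at (0,2); v=(1,-1)
3. t=2 → B at (2,0); v=(1,1)
4. t=6 → R at (8,6); v=(-1,1)
5. t=2 → T at (6,8); v=(-1,-1)
6. t=6 → L at (0,2); v=(1,-1)
7. t=2 → B at (2,0); v=(1,1)

Final position: (2,0)
Wall sequence: TLBRTLB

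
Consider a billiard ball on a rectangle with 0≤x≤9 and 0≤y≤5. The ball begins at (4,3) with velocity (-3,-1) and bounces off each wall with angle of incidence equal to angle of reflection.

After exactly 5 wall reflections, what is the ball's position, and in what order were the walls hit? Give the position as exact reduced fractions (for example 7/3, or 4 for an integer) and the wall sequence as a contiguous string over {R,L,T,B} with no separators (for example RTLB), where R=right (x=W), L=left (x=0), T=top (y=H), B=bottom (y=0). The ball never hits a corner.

1. t=4/3 → L at (0,5/3); v=(3,-1)
2. t=5/3 → B at (5,0); v=(3,1)
3. t=4/3 → R at (9,4/3); v=(-3,1)
4. t=3 → L at (0,13/3); v=(3,1)
5. t=2/3 → T at (2,5); v=(3,-1)

Final position: (2,5)
Wall sequence: LBRLT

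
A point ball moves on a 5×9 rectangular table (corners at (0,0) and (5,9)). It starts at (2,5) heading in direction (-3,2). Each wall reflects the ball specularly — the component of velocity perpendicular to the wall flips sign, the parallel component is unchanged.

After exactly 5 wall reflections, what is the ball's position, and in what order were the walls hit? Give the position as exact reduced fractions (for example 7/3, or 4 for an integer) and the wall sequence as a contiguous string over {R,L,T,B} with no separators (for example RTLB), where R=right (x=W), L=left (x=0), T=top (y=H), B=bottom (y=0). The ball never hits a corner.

1. t=2/3 → L at (0,19/3); v=(3,2)
2. t=4/3 → T at (4,9); v=(3,-2)
3. t=1/3 → R at (5,25/3); v=(-3,-2)
4. t=5/3 → L at (0,5); v=(3,-2)
5. t=5/3 → R at (5,5/3); v=(-3,-2)

Final position: (5,5/3)
Wall sequence: LTRLR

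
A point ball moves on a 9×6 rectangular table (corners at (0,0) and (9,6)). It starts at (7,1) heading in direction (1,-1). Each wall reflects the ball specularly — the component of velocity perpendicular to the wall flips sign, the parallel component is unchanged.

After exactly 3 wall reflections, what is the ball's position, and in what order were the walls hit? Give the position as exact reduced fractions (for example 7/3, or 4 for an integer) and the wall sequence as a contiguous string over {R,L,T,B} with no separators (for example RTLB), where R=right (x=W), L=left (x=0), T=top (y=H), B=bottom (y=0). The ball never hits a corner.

Final position: (4,6)
Wall sequence: BRT

1. t=1 → B at (8,0); v=(1,1)
2. t=1 → R at (9,1); v=(-1,1)
3. t=5 → T at (4,6); v=(-1,-1)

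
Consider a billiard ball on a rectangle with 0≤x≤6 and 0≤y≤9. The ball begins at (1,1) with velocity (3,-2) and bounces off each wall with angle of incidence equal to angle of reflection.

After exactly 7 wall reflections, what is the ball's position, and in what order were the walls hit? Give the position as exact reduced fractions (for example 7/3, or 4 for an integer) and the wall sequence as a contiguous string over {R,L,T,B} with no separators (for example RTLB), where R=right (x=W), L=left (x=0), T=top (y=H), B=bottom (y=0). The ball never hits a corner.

1. t=1/2 → B at (5/2,0); v=(3,2)
2. t=7/6 → R at (6,7/3); v=(-3,2)
3. t=2 → L at (0,19/3); v=(3,2)
4. t=4/3 → T at (4,9); v=(3,-2)
5. t=2/3 → R at (6,23/3); v=(-3,-2)
6. t=2 → L at (0,11/3); v=(3,-2)
7. t=11/6 → B at (11/2,0); v=(3,2)

Final position: (11/2,0)
Wall sequence: BRLTRLB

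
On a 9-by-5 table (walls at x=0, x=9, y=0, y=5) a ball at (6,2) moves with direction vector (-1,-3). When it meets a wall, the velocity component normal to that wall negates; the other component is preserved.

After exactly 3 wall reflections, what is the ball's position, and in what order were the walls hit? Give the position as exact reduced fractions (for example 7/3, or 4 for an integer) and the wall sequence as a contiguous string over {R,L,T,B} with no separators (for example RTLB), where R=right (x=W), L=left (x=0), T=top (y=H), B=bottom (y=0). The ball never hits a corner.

1. t=2/3 → B at (16/3,0); v=(-1,3)
2. t=5/3 → T at (11/3,5); v=(-1,-3)
3. t=5/3 → B at (2,0); v=(-1,3)

Final position: (2,0)
Wall sequence: BTB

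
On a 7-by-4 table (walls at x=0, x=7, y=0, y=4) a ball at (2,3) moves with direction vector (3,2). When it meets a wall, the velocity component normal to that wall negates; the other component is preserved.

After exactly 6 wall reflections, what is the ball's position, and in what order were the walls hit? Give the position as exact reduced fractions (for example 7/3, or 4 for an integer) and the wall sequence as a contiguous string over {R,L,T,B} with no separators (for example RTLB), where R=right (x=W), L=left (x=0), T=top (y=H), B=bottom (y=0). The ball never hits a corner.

1. t=1/2 → T at (7/2,4); v=(3,-2)
2. t=7/6 → R at (7,5/3); v=(-3,-2)
3. t=5/6 → B at (9/2,0); v=(-3,2)
4. t=3/2 → L at (0,3); v=(3,2)
5. t=1/2 → T at (3/2,4); v=(3,-2)
6. t=11/6 → R at (7,1/3); v=(-3,-2)

Final position: (7,1/3)
Wall sequence: TRBLTR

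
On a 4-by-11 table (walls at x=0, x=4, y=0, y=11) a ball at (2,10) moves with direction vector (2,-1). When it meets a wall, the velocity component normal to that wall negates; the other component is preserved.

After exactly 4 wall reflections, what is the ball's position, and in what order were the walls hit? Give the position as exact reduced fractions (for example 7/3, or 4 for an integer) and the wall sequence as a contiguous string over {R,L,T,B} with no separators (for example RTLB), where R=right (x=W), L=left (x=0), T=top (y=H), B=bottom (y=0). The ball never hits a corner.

Final position: (0,3)
Wall sequence: RLRL

1. t=1 → R at (4,9); v=(-2,-1)
2. t=2 → L at (0,7); v=(2,-1)
3. t=2 → R at (4,5); v=(-2,-1)
4. t=2 → L at (0,3); v=(2,-1)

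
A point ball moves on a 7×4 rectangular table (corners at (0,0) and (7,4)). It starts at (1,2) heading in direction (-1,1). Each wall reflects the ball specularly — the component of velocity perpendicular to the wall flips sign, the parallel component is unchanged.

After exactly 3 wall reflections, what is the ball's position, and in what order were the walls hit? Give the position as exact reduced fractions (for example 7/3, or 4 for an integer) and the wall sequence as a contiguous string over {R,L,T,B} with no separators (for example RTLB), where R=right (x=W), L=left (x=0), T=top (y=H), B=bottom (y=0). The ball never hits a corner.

Final position: (5,0)
Wall sequence: LTB

1. t=1 → L at (0,3); v=(1,1)
2. t=1 → T at (1,4); v=(1,-1)
3. t=4 → B at (5,0); v=(1,1)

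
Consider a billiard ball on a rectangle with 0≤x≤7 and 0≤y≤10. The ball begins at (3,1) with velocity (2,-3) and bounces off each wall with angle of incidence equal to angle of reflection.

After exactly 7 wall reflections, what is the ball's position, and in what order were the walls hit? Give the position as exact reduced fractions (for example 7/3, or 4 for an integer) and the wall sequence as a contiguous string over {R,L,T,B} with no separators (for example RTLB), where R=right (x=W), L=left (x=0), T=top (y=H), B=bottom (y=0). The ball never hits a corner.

1. t=1/3 → B at (11/3,0); v=(2,3)
2. t=5/3 → R at (7,5); v=(-2,3)
3. t=5/3 → T at (11/3,10); v=(-2,-3)
4. t=11/6 → L at (0,9/2); v=(2,-3)
5. t=3/2 → B at (3,0); v=(2,3)
6. t=2 → R at (7,6); v=(-2,3)
7. t=4/3 → T at (13/3,10); v=(-2,-3)

Final position: (13/3,10)
Wall sequence: BRTLBRT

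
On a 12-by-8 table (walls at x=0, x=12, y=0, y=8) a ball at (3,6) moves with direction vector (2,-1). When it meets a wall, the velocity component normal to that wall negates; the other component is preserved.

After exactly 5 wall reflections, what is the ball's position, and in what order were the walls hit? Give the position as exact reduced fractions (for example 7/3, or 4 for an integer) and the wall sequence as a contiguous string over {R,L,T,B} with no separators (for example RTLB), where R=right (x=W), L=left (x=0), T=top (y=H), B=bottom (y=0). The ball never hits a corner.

1. t=9/2 → R at (12,3/2); v=(-2,-1)
2. t=3/2 → B at (9,0); v=(-2,1)
3. t=9/2 → L at (0,9/2); v=(2,1)
4. t=7/2 → T at (7,8); v=(2,-1)
5. t=5/2 → R at (12,11/2); v=(-2,-1)

Final position: (12,11/2)
Wall sequence: RBLTR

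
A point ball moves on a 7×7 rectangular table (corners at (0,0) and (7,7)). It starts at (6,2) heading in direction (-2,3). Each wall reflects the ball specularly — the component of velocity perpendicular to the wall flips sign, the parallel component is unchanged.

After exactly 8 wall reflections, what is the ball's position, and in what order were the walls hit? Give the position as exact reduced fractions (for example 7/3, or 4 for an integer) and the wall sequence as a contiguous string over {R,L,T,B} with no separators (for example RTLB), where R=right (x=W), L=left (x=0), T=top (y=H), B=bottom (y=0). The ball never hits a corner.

Final position: (2,7)
Wall sequence: TLBTRBLT

1. t=5/3 → T at (8/3,7); v=(-2,-3)
2. t=4/3 → L at (0,3); v=(2,-3)
3. t=1 → B at (2,0); v=(2,3)
4. t=7/3 → T at (20/3,7); v=(2,-3)
5. t=1/6 → R at (7,13/2); v=(-2,-3)
6. t=13/6 → B at (8/3,0); v=(-2,3)
7. t=4/3 → L at (0,4); v=(2,3)
8. t=1 → T at (2,7); v=(2,-3)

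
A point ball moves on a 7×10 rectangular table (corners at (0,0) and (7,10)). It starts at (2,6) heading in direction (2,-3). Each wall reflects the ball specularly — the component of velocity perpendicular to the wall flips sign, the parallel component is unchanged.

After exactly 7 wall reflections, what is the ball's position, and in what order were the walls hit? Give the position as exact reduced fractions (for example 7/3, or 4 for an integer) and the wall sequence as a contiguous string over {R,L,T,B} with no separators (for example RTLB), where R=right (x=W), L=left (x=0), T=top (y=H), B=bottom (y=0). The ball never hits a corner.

Final position: (2,10)
Wall sequence: BRTLBRT

1. t=2 → B at (6,0); v=(2,3)
2. t=1/2 → R at (7,3/2); v=(-2,3)
3. t=17/6 → T at (4/3,10); v=(-2,-3)
4. t=2/3 → L at (0,8); v=(2,-3)
5. t=8/3 → B at (16/3,0); v=(2,3)
6. t=5/6 → R at (7,5/2); v=(-2,3)
7. t=5/2 → T at (2,10); v=(-2,-3)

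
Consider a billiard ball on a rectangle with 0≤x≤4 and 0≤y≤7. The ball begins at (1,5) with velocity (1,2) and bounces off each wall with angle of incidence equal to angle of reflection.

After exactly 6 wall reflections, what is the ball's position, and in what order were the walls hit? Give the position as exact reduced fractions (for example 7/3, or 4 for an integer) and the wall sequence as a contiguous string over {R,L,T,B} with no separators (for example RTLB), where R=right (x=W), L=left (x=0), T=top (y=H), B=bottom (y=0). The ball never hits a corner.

1. t=1 → T at (2,7); v=(1,-2)
2. t=2 → R at (4,3); v=(-1,-2)
3. t=3/2 → B at (5/2,0); v=(-1,2)
4. t=5/2 → L at (0,5); v=(1,2)
5. t=1 → T at (1,7); v=(1,-2)
6. t=3 → R at (4,1); v=(-1,-2)

Final position: (4,1)
Wall sequence: TRBLTR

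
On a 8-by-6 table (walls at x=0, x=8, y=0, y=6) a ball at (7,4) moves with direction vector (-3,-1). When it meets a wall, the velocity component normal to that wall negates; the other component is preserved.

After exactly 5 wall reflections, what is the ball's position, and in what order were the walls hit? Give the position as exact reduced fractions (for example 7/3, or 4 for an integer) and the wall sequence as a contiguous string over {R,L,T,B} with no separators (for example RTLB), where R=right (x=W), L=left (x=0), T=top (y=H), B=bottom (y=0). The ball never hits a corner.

1. t=7/3 → L at (0,5/3); v=(3,-1)
2. t=5/3 → B at (5,0); v=(3,1)
3. t=1 → R at (8,1); v=(-3,1)
4. t=8/3 → L at (0,11/3); v=(3,1)
5. t=7/3 → T at (7,6); v=(3,-1)

Final position: (7,6)
Wall sequence: LBRLT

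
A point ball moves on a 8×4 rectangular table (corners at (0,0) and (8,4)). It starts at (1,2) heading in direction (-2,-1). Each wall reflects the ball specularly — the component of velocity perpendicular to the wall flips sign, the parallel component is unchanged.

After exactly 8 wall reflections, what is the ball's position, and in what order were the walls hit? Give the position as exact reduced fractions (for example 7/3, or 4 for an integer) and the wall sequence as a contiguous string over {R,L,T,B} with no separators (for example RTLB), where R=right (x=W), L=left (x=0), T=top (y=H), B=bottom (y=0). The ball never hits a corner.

Final position: (5,4)
Wall sequence: LBRTLBRT

1. t=1/2 → L at (0,3/2); v=(2,-1)
2. t=3/2 → B at (3,0); v=(2,1)
3. t=5/2 → R at (8,5/2); v=(-2,1)
4. t=3/2 → T at (5,4); v=(-2,-1)
5. t=5/2 → L at (0,3/2); v=(2,-1)
6. t=3/2 → B at (3,0); v=(2,1)
7. t=5/2 → R at (8,5/2); v=(-2,1)
8. t=3/2 → T at (5,4); v=(-2,-1)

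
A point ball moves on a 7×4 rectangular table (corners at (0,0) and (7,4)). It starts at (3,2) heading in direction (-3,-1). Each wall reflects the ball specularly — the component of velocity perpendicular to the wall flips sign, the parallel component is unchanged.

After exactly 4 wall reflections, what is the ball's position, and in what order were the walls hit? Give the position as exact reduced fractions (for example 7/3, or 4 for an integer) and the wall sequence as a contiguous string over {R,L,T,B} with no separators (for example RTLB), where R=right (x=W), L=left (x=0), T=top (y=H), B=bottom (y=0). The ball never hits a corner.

1. t=1 → L at (0,1); v=(3,-1)
2. t=1 → B at (3,0); v=(3,1)
3. t=4/3 → R at (7,4/3); v=(-3,1)
4. t=7/3 → L at (0,11/3); v=(3,1)

Final position: (0,11/3)
Wall sequence: LBRL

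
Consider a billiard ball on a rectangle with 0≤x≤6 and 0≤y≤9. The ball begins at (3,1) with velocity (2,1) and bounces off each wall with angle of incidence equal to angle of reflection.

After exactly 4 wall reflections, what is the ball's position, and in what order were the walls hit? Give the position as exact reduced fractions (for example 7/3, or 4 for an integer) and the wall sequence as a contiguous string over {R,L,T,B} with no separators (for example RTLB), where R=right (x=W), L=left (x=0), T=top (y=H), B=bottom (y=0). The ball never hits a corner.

Final position: (5,9)
Wall sequence: RLRT

1. t=3/2 → R at (6,5/2); v=(-2,1)
2. t=3 → L at (0,11/2); v=(2,1)
3. t=3 → R at (6,17/2); v=(-2,1)
4. t=1/2 → T at (5,9); v=(-2,-1)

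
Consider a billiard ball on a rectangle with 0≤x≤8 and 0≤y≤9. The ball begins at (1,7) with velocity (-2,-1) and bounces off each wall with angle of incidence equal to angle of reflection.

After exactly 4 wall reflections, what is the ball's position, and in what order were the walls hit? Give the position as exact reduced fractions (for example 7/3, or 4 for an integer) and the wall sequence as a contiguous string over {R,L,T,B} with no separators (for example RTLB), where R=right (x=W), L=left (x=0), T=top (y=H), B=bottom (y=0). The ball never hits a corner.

Final position: (0,3/2)
Wall sequence: LRBL

1. t=1/2 → L at (0,13/2); v=(2,-1)
2. t=4 → R at (8,5/2); v=(-2,-1)
3. t=5/2 → B at (3,0); v=(-2,1)
4. t=3/2 → L at (0,3/2); v=(2,1)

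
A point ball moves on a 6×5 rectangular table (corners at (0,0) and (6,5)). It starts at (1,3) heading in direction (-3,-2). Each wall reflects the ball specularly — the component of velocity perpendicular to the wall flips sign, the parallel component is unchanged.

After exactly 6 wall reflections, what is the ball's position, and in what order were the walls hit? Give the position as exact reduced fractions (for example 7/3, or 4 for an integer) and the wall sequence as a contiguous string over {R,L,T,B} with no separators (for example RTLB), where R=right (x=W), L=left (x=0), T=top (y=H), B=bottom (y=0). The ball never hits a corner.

1. t=1/3 → L at (0,7/3); v=(3,-2)
2. t=7/6 → B at (7/2,0); v=(3,2)
3. t=5/6 → R at (6,5/3); v=(-3,2)
4. t=5/3 → T at (1,5); v=(-3,-2)
5. t=1/3 → L at (0,13/3); v=(3,-2)
6. t=2 → R at (6,1/3); v=(-3,-2)

Final position: (6,1/3)
Wall sequence: LBRTLR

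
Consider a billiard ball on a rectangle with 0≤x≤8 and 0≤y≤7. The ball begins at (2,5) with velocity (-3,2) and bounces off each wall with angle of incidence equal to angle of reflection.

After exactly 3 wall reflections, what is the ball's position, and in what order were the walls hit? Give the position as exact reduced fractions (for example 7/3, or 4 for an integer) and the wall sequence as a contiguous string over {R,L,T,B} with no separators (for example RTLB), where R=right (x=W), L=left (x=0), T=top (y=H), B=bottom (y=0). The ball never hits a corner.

Final position: (8,7/3)
Wall sequence: LTR

1. t=2/3 → L at (0,19/3); v=(3,2)
2. t=1/3 → T at (1,7); v=(3,-2)
3. t=7/3 → R at (8,7/3); v=(-3,-2)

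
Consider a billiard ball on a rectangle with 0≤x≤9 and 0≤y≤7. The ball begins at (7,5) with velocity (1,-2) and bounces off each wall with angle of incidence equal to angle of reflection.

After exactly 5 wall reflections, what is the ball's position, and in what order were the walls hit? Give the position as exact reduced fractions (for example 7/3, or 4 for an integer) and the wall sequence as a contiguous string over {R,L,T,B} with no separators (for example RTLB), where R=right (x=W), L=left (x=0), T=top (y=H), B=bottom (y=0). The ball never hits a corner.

1. t=2 → R at (9,1); v=(-1,-2)
2. t=1/2 → B at (17/2,0); v=(-1,2)
3. t=7/2 → T at (5,7); v=(-1,-2)
4. t=7/2 → B at (3/2,0); v=(-1,2)
5. t=3/2 → L at (0,3); v=(1,2)

Final position: (0,3)
Wall sequence: RBTBL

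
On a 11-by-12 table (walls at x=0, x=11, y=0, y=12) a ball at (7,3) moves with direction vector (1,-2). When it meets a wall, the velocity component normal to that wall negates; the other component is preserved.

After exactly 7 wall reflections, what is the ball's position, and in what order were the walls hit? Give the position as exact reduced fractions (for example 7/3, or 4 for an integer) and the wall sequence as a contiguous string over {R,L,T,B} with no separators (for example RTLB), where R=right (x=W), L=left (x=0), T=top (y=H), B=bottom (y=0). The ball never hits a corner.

1. t=3/2 → B at (17/2,0); v=(1,2)
2. t=5/2 → R at (11,5); v=(-1,2)
3. t=7/2 → T at (15/2,12); v=(-1,-2)
4. t=6 → B at (3/2,0); v=(-1,2)
5. t=3/2 → L at (0,3); v=(1,2)
6. t=9/2 → T at (9/2,12); v=(1,-2)
7. t=6 → B at (21/2,0); v=(1,2)

Final position: (21/2,0)
Wall sequence: BRTBLTB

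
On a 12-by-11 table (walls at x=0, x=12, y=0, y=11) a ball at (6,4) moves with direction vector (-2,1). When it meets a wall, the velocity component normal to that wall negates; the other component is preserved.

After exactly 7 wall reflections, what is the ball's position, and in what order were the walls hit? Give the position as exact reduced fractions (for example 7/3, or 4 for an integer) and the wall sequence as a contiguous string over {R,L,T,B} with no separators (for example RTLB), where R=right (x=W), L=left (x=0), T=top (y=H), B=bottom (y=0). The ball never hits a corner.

1. t=3 → L at (0,7); v=(2,1)
2. t=4 → T at (8,11); v=(2,-1)
3. t=2 → R at (12,9); v=(-2,-1)
4. t=6 → L at (0,3); v=(2,-1)
5. t=3 → B at (6,0); v=(2,1)
6. t=3 → R at (12,3); v=(-2,1)
7. t=6 → L at (0,9); v=(2,1)

Final position: (0,9)
Wall sequence: LTRLBRL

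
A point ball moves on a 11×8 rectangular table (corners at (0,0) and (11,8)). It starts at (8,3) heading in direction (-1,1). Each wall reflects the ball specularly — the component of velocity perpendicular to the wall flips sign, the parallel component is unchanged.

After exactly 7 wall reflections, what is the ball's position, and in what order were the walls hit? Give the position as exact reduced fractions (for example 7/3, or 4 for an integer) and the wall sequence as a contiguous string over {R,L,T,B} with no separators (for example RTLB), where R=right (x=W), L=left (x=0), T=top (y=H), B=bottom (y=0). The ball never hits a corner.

Final position: (0,1)
Wall sequence: TLBRTBL

1. t=5 → T at (3,8); v=(-1,-1)
2. t=3 → L at (0,5); v=(1,-1)
3. t=5 → B at (5,0); v=(1,1)
4. t=6 → R at (11,6); v=(-1,1)
5. t=2 → T at (9,8); v=(-1,-1)
6. t=8 → B at (1,0); v=(-1,1)
7. t=1 → L at (0,1); v=(1,1)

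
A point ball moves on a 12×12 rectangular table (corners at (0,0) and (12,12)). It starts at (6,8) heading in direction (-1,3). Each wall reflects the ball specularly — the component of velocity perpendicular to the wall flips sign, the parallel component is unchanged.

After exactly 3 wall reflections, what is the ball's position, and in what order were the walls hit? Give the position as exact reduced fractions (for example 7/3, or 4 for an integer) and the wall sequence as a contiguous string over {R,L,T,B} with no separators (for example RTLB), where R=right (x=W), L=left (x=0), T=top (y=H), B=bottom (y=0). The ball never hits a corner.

1. t=4/3 → T at (14/3,12); v=(-1,-3)
2. t=4 → B at (2/3,0); v=(-1,3)
3. t=2/3 → L at (0,2); v=(1,3)

Final position: (0,2)
Wall sequence: TBL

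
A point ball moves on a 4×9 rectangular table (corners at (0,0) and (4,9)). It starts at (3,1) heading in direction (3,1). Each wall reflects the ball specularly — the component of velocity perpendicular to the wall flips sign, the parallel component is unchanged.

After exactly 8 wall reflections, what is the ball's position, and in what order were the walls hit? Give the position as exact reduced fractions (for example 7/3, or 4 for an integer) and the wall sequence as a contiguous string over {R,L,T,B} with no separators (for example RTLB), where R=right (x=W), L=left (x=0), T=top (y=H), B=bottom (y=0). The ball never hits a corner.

1. t=1/3 → R at (4,4/3); v=(-3,1)
2. t=4/3 → L at (0,8/3); v=(3,1)
3. t=4/3 → R at (4,4); v=(-3,1)
4. t=4/3 → L at (0,16/3); v=(3,1)
5. t=4/3 → R at (4,20/3); v=(-3,1)
6. t=4/3 → L at (0,8); v=(3,1)
7. t=1 → T at (3,9); v=(3,-1)
8. t=1/3 → R at (4,26/3); v=(-3,-1)

Final position: (4,26/3)
Wall sequence: RLRLRLTR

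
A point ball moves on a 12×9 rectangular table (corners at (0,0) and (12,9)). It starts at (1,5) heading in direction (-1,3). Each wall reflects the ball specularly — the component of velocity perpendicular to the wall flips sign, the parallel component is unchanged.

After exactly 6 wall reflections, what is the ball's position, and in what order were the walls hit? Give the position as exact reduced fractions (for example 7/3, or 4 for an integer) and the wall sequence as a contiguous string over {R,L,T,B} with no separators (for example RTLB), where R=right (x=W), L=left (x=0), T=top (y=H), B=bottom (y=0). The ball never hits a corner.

Final position: (12,8)
Wall sequence: LTBTBR

1. t=1 → L at (0,8); v=(1,3)
2. t=1/3 → T at (1/3,9); v=(1,-3)
3. t=3 → B at (10/3,0); v=(1,3)
4. t=3 → T at (19/3,9); v=(1,-3)
5. t=3 → B at (28/3,0); v=(1,3)
6. t=8/3 → R at (12,8); v=(-1,3)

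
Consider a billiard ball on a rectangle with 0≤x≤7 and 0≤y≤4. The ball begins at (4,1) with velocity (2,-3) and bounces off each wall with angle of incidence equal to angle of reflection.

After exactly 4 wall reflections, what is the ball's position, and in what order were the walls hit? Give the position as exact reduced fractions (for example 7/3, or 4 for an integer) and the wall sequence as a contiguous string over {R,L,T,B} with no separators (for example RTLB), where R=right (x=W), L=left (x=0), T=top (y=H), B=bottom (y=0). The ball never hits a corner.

1. t=1/3 → B at (14/3,0); v=(2,3)
2. t=7/6 → R at (7,7/2); v=(-2,3)
3. t=1/6 → T at (20/3,4); v=(-2,-3)
4. t=4/3 → B at (4,0); v=(-2,3)

Final position: (4,0)
Wall sequence: BRTB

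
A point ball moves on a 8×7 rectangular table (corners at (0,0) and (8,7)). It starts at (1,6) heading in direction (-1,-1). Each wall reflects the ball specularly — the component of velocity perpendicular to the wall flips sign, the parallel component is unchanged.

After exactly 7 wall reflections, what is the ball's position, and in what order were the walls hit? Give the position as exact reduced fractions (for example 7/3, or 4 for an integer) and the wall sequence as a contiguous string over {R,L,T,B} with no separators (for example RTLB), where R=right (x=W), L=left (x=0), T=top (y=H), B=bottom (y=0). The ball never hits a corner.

1. t=1 → L at (0,5); v=(1,-1)
2. t=5 → B at (5,0); v=(1,1)
3. t=3 → R at (8,3); v=(-1,1)
4. t=4 → T at (4,7); v=(-1,-1)
5. t=4 → L at (0,3); v=(1,-1)
6. t=3 → B at (3,0); v=(1,1)
7. t=5 → R at (8,5); v=(-1,1)

Final position: (8,5)
Wall sequence: LBRTLBR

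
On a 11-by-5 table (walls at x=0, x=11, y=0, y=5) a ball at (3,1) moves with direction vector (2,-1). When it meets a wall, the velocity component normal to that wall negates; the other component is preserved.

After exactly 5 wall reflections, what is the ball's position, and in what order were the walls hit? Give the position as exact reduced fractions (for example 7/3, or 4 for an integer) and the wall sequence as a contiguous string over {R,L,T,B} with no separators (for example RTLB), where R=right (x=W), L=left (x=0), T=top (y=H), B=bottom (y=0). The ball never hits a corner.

Final position: (3,0)
Wall sequence: BRTLB

1. t=1 → B at (5,0); v=(2,1)
2. t=3 → R at (11,3); v=(-2,1)
3. t=2 → T at (7,5); v=(-2,-1)
4. t=7/2 → L at (0,3/2); v=(2,-1)
5. t=3/2 → B at (3,0); v=(2,1)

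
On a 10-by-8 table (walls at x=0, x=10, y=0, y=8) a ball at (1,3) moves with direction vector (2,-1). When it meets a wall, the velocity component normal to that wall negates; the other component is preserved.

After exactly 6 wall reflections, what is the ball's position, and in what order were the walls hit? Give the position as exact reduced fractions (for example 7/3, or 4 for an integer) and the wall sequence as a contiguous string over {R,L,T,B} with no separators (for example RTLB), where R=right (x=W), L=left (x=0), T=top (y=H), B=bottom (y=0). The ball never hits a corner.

1. t=3 → B at (7,0); v=(2,1)
2. t=3/2 → R at (10,3/2); v=(-2,1)
3. t=5 → L at (0,13/2); v=(2,1)
4. t=3/2 → T at (3,8); v=(2,-1)
5. t=7/2 → R at (10,9/2); v=(-2,-1)
6. t=9/2 → B at (1,0); v=(-2,1)

Final position: (1,0)
Wall sequence: BRLTRB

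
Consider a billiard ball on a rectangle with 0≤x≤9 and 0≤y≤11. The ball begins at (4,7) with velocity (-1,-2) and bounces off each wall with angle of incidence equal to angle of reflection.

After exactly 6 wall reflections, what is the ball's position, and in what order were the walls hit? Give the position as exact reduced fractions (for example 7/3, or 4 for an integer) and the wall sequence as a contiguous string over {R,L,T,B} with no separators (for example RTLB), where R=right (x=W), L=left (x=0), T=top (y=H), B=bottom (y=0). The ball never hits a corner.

Final position: (2,11)
Wall sequence: BLTRBT

1. t=7/2 → B at (1/2,0); v=(-1,2)
2. t=1/2 → L at (0,1); v=(1,2)
3. t=5 → T at (5,11); v=(1,-2)
4. t=4 → R at (9,3); v=(-1,-2)
5. t=3/2 → B at (15/2,0); v=(-1,2)
6. t=11/2 → T at (2,11); v=(-1,-2)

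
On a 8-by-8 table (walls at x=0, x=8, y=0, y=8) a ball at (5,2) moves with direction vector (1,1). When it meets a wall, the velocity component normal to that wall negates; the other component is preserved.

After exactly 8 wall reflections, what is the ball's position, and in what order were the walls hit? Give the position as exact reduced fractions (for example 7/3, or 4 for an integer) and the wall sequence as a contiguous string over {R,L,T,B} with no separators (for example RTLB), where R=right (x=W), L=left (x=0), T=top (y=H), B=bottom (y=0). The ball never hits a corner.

Final position: (3,0)
Wall sequence: RTLBRTLB

1. t=3 → R at (8,5); v=(-1,1)
2. t=3 → T at (5,8); v=(-1,-1)
3. t=5 → L at (0,3); v=(1,-1)
4. t=3 → B at (3,0); v=(1,1)
5. t=5 → R at (8,5); v=(-1,1)
6. t=3 → T at (5,8); v=(-1,-1)
7. t=5 → L at (0,3); v=(1,-1)
8. t=3 → B at (3,0); v=(1,1)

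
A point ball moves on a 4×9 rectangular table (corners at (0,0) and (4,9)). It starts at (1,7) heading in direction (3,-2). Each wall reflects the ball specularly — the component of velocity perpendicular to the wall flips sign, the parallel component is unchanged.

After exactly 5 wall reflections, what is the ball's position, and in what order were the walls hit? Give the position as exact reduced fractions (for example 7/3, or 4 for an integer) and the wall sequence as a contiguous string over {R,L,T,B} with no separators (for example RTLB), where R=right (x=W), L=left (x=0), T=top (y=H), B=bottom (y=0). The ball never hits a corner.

1. t=1 → R at (4,5); v=(-3,-2)
2. t=4/3 → L at (0,7/3); v=(3,-2)
3. t=7/6 → B at (7/2,0); v=(3,2)
4. t=1/6 → R at (4,1/3); v=(-3,2)
5. t=4/3 → L at (0,3); v=(3,2)

Final position: (0,3)
Wall sequence: RLBRL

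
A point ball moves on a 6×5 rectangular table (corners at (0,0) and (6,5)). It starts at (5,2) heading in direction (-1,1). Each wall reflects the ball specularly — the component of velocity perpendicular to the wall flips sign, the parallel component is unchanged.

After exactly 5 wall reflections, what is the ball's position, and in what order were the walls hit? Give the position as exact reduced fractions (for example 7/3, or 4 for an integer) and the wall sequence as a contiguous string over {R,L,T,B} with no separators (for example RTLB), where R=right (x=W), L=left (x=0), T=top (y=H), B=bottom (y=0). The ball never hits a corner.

Final position: (4,5)
Wall sequence: TLBRT

1. t=3 → T at (2,5); v=(-1,-1)
2. t=2 → L at (0,3); v=(1,-1)
3. t=3 → B at (3,0); v=(1,1)
4. t=3 → R at (6,3); v=(-1,1)
5. t=2 → T at (4,5); v=(-1,-1)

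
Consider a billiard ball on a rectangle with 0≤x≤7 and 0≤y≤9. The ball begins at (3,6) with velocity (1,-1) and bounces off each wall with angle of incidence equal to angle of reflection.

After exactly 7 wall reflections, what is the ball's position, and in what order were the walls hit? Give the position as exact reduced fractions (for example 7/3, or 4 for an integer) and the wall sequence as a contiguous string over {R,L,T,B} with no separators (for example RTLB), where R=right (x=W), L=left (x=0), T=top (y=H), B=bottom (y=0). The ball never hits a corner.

Final position: (0,1)
Wall sequence: RBLTRBL

1. t=4 → R at (7,2); v=(-1,-1)
2. t=2 → B at (5,0); v=(-1,1)
3. t=5 → L at (0,5); v=(1,1)
4. t=4 → T at (4,9); v=(1,-1)
5. t=3 → R at (7,6); v=(-1,-1)
6. t=6 → B at (1,0); v=(-1,1)
7. t=1 → L at (0,1); v=(1,1)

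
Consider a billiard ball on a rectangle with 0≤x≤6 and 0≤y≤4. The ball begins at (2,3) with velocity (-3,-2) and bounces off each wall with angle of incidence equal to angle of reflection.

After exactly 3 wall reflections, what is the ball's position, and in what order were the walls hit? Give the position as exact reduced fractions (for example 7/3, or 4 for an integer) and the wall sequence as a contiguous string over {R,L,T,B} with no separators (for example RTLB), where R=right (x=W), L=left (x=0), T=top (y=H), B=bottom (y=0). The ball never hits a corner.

Final position: (6,7/3)
Wall sequence: LBR

1. t=2/3 → L at (0,5/3); v=(3,-2)
2. t=5/6 → B at (5/2,0); v=(3,2)
3. t=7/6 → R at (6,7/3); v=(-3,2)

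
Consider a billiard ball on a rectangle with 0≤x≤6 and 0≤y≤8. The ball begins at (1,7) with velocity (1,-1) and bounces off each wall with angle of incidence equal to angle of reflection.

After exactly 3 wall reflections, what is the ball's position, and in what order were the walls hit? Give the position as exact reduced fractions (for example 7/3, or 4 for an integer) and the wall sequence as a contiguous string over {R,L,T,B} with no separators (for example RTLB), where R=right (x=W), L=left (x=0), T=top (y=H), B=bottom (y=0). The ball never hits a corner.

Final position: (0,4)
Wall sequence: RBL

1. t=5 → R at (6,2); v=(-1,-1)
2. t=2 → B at (4,0); v=(-1,1)
3. t=4 → L at (0,4); v=(1,1)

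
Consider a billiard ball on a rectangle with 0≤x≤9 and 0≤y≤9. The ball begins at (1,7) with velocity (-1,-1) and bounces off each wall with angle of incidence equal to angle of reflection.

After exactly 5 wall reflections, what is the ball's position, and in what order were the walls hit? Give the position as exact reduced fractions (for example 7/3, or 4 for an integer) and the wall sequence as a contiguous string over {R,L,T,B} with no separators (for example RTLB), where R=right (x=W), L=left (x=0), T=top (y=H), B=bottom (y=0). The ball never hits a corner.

Final position: (0,6)
Wall sequence: LBRTL

1. t=1 → L at (0,6); v=(1,-1)
2. t=6 → B at (6,0); v=(1,1)
3. t=3 → R at (9,3); v=(-1,1)
4. t=6 → T at (3,9); v=(-1,-1)
5. t=3 → L at (0,6); v=(1,-1)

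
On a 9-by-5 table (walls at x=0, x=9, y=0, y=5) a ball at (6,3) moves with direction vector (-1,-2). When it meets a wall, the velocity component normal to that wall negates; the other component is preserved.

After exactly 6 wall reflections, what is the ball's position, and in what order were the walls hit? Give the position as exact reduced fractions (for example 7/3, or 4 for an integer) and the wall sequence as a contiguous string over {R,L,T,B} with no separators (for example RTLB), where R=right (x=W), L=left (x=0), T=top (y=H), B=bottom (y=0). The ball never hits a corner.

1. t=3/2 → B at (9/2,0); v=(-1,2)
2. t=5/2 → T at (2,5); v=(-1,-2)
3. t=2 → L at (0,1); v=(1,-2)
4. t=1/2 → B at (1/2,0); v=(1,2)
5. t=5/2 → T at (3,5); v=(1,-2)
6. t=5/2 → B at (11/2,0); v=(1,2)

Final position: (11/2,0)
Wall sequence: BTLBTB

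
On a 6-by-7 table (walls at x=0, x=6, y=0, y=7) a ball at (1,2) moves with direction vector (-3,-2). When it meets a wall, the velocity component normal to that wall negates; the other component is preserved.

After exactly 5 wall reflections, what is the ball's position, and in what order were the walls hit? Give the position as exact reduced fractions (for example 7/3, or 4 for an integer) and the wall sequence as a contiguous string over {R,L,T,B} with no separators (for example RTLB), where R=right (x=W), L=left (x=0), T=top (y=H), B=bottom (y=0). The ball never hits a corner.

1. t=1/3 → L at (0,4/3); v=(3,-2)
2. t=2/3 → B at (2,0); v=(3,2)
3. t=4/3 → R at (6,8/3); v=(-3,2)
4. t=2 → L at (0,20/3); v=(3,2)
5. t=1/6 → T at (1/2,7); v=(3,-2)

Final position: (1/2,7)
Wall sequence: LBRLT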